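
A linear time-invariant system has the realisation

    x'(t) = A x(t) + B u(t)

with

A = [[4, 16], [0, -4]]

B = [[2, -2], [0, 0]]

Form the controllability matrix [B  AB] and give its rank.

1

AB = [[8, -8], [0, 0]]
Controllability matrix C = [B  AB] = [[2, -2, 8, -8], [0, 0, 0, 0]]
Every column of C is a scalar multiple of column 1 = [2, 0] (multipliers 1, -1, 4, -4), so the columns span a one-dimensional space.
C ≠ 0, hence rank(C) = 1.
rank(C) = 1 < n = 2, so the pair (A, B) is not completely controllable.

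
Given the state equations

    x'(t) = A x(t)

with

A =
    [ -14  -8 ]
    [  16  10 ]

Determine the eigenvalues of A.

det(sI - A) = s^2 - (tr A)s + det A, with tr A = (-14) + 10 = -4 and det A = (-14)·10 - (-8)·16 = -140 - (-128) = -12.
So p(s) = det(sI - A) = s^2 + 4s - 12.
Factor s^2 + 4s - 12: two numbers with sum -4 and product -12 are 2 and -6, so s^2 + 4s - 12 = (s - 2)(s + 6).
Hence p(s) = (s - 2) (s + 6), with roots -6, 2.
At least one eigenvalue has non-negative real part, so the system is not asymptotically stable.

-6, 2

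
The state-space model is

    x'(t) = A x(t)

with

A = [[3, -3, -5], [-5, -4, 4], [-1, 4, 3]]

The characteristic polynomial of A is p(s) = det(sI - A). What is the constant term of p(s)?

Expand det(sI - A) for the 3×3 matrix.
p(s) = s^3 - 2s^2 - 51s - 3.
(Check: constant term = det(-A) = (-1)^3 det A = -3; coefficient of s^2 = -tr A = -2.)
The constant term is -3.

-3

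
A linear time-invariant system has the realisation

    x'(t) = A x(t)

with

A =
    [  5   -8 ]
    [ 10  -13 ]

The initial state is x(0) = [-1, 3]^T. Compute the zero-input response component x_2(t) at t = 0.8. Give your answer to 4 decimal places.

-1.1759

det(sI - A) = s^2 - (tr A)s + det A, with tr A = 5 + (-13) = -8 and det A = 5·(-13) - (-8)·10 = -65 - (-80) = 15.
So p(s) = det(sI - A) = s^2 + 8s + 15.
Factor s^2 + 8s + 15: two numbers with sum -8 and product 15 are -3 and -5, so s^2 + 8s + 15 = (s + 3)(s + 5).
Hence p(s) = (s + 3) (s + 5), with roots -5, -3.
The eigenvalues -5, -3 are distinct and real, so A is diagonalisable and x(t) = e^{At} x(0) = V diag(e^{λ_i t}) V^{-1} x(0), where the columns of V are the eigenvectors.
λ = -5: A - (-5)I = [[10, -8], [10, -8]]. Row 1 gives 10·v1 + (-8)·v2 = 0, so take v_1 = [4, 5]^T.
λ = -3: A - (-3)I = [[8, -8], [10, -10]]. Row 1 gives 8·v1 + (-8)·v2 = 0, so take v_2 = [1, 1]^T.
V = [v_1 v_2] = [[4, 1], [5, 1]] has det V = -1, so V^{-1} = adj(V)/det V = [[-1, 1], [5, -4]].
Modal coordinates z(0) = V^{-1} x(0): (-1)·(-1) + 1·3 = 4; 5·(-1) + (-4)·3 = -17; so z(0) = [4, -17]^T.
x_2(t) = Σ_i (v_i)_2 · z_i(0) · e^{λ_i t} (row 2 of V times the modal terms).
x_2(0.8) = 5·4·e^{-5·0.8} + 1·(-17)·e^{-3·0.8} = 20·0.018316 + (-17)·0.090718 = -1.1759.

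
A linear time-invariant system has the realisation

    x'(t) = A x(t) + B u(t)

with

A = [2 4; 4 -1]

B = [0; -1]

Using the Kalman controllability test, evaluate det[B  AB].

-4

AB = [[-4], [1]]
Controllability matrix C = [B  AB] = [[0, -4], [-1, 1]]
det(C) = 0·1 - (-4)·(-1) = 0 - 4 = -4
Since det(C) ≠ 0, rank(C) = 2 and the system is completely controllable.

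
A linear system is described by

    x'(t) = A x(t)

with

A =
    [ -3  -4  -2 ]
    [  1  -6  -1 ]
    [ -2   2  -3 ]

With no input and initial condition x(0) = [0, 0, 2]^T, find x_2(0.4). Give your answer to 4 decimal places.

-0.1986

det(sI - A) = s^3 - (tr A)s^2 + (M11 + M22 + M33)s - det A, where Mii is the 2×2 principal minor of A obtained by deleting row i and column i.
tr A = (-3) + (-6) + (-3) = -12; M11 = (-6)·(-3) - (-1)·2 = 18 - (-2) = 20; M22 = (-3)·(-3) - (-2)·(-2) = 9 - 4 = 5; M33 = (-3)·(-6) - (-4)·1 = 18 - (-4) = 22; sum of minors = 47.
det A = (-3)·((-6)·(-3) - (-1)·2) - (-4)·(1·(-3) - (-1)·(-2)) + (-2)·(1·2 - (-6)·(-2)) = (-3)·20 - (-4)·(-5) + (-2)·(-10) = -60.
So p(s) = det(sI - A) = s^3 + 12s^2 + 47s + 60.
Rational-root test: any integer root divides 60. Testing small divisors, s = -3 works: p(-3) = -27 + 108 + (-141) + 60 = 0, so (s + 3) is a factor.
Dividing, p(s) = (s + 3)(s^2 + 9s + 20).
Factor s^2 + 9s + 20: two numbers with sum -9 and product 20 are -4 and -5, so s^2 + 9s + 20 = (s + 4)(s + 5).
Hence p(s) = (s + 3) (s + 4) (s + 5), with roots -5, -4, -3.
The eigenvalues -5, -4, -3 are distinct and real, so A is diagonalisable and x(t) = e^{At} x(0) = V diag(e^{λ_i t}) V^{-1} x(0), where the columns of V are the eigenvectors.
λ = -5: A - (-5)I = [[2, -4, -2], [1, -1, -1], [-2, 2, 2]]. v must be orthogonal to every row; (row 1) × (row 2) = [2, 0, 2], so take v_1 = [1, 0, 1]^T.
λ = -4: A - (-4)I = [[1, -4, -2], [1, -2, -1], [-2, 2, 1]]. v must be orthogonal to every row; (row 1) × (row 2) = [0, -1, 2], so take v_2 = [0, 1, -2]^T.
λ = -3: A - (-3)I = [[0, -4, -2], [1, -3, -1], [-2, 2, 0]]. v must be orthogonal to every row; (row 1) × (row 2) = [-2, -2, 4], so take v_3 = [-1, -1, 2]^T.
V = [v_1 v_2 v_3] = [[1, 0, -1], [0, 1, -1], [1, -2, 2]] has det V = 1, so V^{-1} = adj(V)/det V = [[0, 2, 1], [-1, 3, 1], [-1, 2, 1]].
Modal coordinates z(0) = V^{-1} x(0): 0·0 + 2·0 + 1·2 = 2; (-1)·0 + 3·0 + 1·2 = 2; (-1)·0 + 2·0 + 1·2 = 2; so z(0) = [2, 2, 2]^T.
x_2(t) = Σ_i (v_i)_2 · z_i(0) · e^{λ_i t} (row 2 of V times the modal terms).
x_2(0.4) = 0·2·e^{-5·0.4} + 1·2·e^{-4·0.4} + (-1)·2·e^{-3·0.4} = 0·0.135335 + 2·0.201897 + (-2)·0.301194 = -0.1986.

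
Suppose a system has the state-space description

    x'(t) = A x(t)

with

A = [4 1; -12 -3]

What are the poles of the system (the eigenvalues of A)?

0, 1

det(sI - A) = s^2 - (tr A)s + det A, with tr A = 4 + (-3) = 1 and det A = 4·(-3) - 1·(-12) = -12 - (-12) = 0.
So p(s) = det(sI - A) = s^2 - s.
Factor s^2 - s: two numbers with sum 1 and product 0 are 1 and 0, so s^2 - s = s(s - 1).
Hence p(s) = s (s - 1), with roots 0, 1.
At least one eigenvalue has non-negative real part, so the system is not asymptotically stable.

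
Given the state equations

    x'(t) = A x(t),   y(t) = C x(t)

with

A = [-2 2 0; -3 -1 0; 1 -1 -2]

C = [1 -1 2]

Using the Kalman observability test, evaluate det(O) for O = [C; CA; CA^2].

96

CA = [[3, 1, -4]]
CA^2 = [[-13, 9, 8]]
Observability matrix O = [C; CA; CA^2] = [[1, -1, 2], [3, 1, -4], [-13, 9, 8]]
Expanding along the first row, det(O) = 1·(1·8 - (-4)·9) - (-1)·(3·8 - (-4)·(-13)) + 2·(3·9 - 1·(-13)) = 1·44 - (-1)·(-28) + 2·40 = 96
Since det(O) ≠ 0, rank(O) = 3 and the system is completely observable.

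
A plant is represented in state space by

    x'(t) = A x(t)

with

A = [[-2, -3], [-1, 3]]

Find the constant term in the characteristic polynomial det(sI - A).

For a 2×2 matrix, det(sI - A) = s^2 - (tr A)s + det A.
tr A = 1, det A = -9.
So p(s) = s^2 - s - 9.
The constant term is -9.

-9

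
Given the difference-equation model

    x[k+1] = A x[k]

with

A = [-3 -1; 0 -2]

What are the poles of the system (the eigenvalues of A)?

det(zI - A) = z^2 - (tr A)z + det A, with tr A = (-3) + (-2) = -5 and det A = (-3)·(-2) - (-1)·0 = 6 - 0 = 6.
So p(z) = det(zI - A) = z^2 + 5z + 6.
Factor z^2 + 5z + 6: two numbers with sum -5 and product 6 are -2 and -3, so z^2 + 5z + 6 = (z + 2)(z + 3).
Hence p(z) = (z + 2) (z + 3), with roots -3, -2.

-3, -2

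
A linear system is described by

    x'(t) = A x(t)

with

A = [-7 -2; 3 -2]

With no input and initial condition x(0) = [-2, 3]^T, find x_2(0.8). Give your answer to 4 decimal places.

0.1223

det(sI - A) = s^2 - (tr A)s + det A, with tr A = (-7) + (-2) = -9 and det A = (-7)·(-2) - (-2)·3 = 14 - (-6) = 20.
So p(s) = det(sI - A) = s^2 + 9s + 20.
Factor s^2 + 9s + 20: two numbers with sum -9 and product 20 are -4 and -5, so s^2 + 9s + 20 = (s + 4)(s + 5).
Hence p(s) = (s + 4) (s + 5), with roots -5, -4.
The eigenvalues -5, -4 are distinct and real, so A is diagonalisable and x(t) = e^{At} x(0) = V diag(e^{λ_i t}) V^{-1} x(0), where the columns of V are the eigenvectors.
λ = -5: A - (-5)I = [[-2, -2], [3, 3]]. Row 1 gives (-2)·v1 + (-2)·v2 = 0, so take v_1 = [1, -1]^T.
λ = -4: A - (-4)I = [[-3, -2], [3, 2]]. Row 1 gives (-3)·v1 + (-2)·v2 = 0, so take v_2 = [-2, 3]^T.
V = [v_1 v_2] = [[1, -2], [-1, 3]] has det V = 1, so V^{-1} = adj(V)/det V = [[3, 2], [1, 1]].
Modal coordinates z(0) = V^{-1} x(0): 3·(-2) + 2·3 = 0; 1·(-2) + 1·3 = 1; so z(0) = [0, 1]^T.
x_2(t) = Σ_i (v_i)_2 · z_i(0) · e^{λ_i t} (row 2 of V times the modal terms).
x_2(0.8) = (-1)·0·e^{-5·0.8} + 3·1·e^{-4·0.8} = 0·0.018316 + 3·0.040762 = 0.1223.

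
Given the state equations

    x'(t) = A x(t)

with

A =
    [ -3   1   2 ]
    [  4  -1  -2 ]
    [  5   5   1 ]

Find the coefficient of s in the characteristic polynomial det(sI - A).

-5

Expand det(sI - A) for the 3×3 matrix.
p(s) = s^3 + 3s^2 - 5s - 9.
(Check: constant term = det(-A) = (-1)^3 det A = -9; coefficient of s^2 = -tr A = 3.)
The coefficient of s is -5.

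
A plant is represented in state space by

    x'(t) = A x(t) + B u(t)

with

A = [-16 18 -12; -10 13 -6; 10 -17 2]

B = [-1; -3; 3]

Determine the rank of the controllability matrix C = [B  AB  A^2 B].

2

AB = [[-74], [-47], [47]]
A^2B = [[-226], [-153], [153]]
Controllability matrix C = [B  AB  A^2B] = [[-1, -74, -226], [-3, -47, -153], [3, 47, 153]]
The rows r1, r2, r3 of C are linearly dependent: r2 + r3 = 0 (check each entry), so rank(C) ≤ 2.
The 2×2 minor from rows 1, 2, columns 1, 2 is (-1)·(-47) - (-74)·(-3) = 47 - 222 = -175 ≠ 0, so rank(C) = 2.
rank(C) = 2 < n = 3, so the pair (A, B) is not completely controllable.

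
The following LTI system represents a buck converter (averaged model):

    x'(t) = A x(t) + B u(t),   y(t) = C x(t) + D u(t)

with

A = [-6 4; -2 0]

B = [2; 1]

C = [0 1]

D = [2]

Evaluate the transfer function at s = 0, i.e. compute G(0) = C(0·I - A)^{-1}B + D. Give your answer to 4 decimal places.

G(0) = C(-A)^{-1}B + D = -C A^{-1} B + D.
det A = 8, so A^{-1} = (1/8)·adj(A) = [[0, -1/2], [1/4, -3/4]]
A^{-1} B = [-1/2, -1/4]^T
C A^{-1} B = -1/4
G(0) = D - C A^{-1} B = 2 - (-1/4) = 9/4 ≈ 2.2500

2.2500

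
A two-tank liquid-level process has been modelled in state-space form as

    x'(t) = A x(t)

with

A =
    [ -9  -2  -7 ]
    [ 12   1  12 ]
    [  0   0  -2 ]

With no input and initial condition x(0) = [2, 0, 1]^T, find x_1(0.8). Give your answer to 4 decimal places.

-0.5814

det(sI - A) = s^3 - (tr A)s^2 + (M11 + M22 + M33)s - det A, where Mii is the 2×2 principal minor of A obtained by deleting row i and column i.
tr A = (-9) + 1 + (-2) = -10; M11 = 1·(-2) - 12·0 = -2 - 0 = -2; M22 = (-9)·(-2) - (-7)·0 = 18 - 0 = 18; M33 = (-9)·1 - (-2)·12 = -9 - (-24) = 15; sum of minors = 31.
det A = (-9)·(1·(-2) - 12·0) - (-2)·(12·(-2) - 12·0) + (-7)·(12·0 - 1·0) = (-9)·(-2) - (-2)·(-24) + (-7)·0 = -30.
So p(s) = det(sI - A) = s^3 + 10s^2 + 31s + 30.
Rational-root test: any integer root divides 30. Testing small divisors, s = -2 works: p(-2) = -8 + 40 + (-62) + 30 = 0, so (s + 2) is a factor.
Dividing, p(s) = (s + 2)(s^2 + 8s + 15).
Factor s^2 + 8s + 15: two numbers with sum -8 and product 15 are -3 and -5, so s^2 + 8s + 15 = (s + 3)(s + 5).
Hence p(s) = (s + 2) (s + 3) (s + 5), with roots -5, -3, -2.
The eigenvalues -5, -3, -2 are distinct and real, so A is diagonalisable and x(t) = e^{At} x(0) = V diag(e^{λ_i t}) V^{-1} x(0), where the columns of V are the eigenvectors.
λ = -5: A - (-5)I = [[-4, -2, -7], [12, 6, 12], [0, 0, 3]]. v must be orthogonal to every row; (row 1) × (row 2) = [18, -36, 0], so take v_1 = [-1, 2, 0]^T.
λ = -3: A - (-3)I = [[-6, -2, -7], [12, 4, 12], [0, 0, 1]]. v must be orthogonal to every row; (row 1) × (row 2) = [4, -12, 0], so take v_2 = [-1, 3, 0]^T.
λ = -2: A - (-2)I = [[-7, -2, -7], [12, 3, 12], [0, 0, 0]]. v must be orthogonal to every row; (row 1) × (row 2) = [-3, 0, 3], so take v_3 = [-1, 0, 1]^T.
V = [v_1 v_2 v_3] = [[-1, -1, -1], [2, 3, 0], [0, 0, 1]] has det V = -1, so V^{-1} = adj(V)/det V = [[-3, -1, -3], [2, 1, 2], [0, 0, 1]].
Modal coordinates z(0) = V^{-1} x(0): (-3)·2 + (-1)·0 + (-3)·1 = -9; 2·2 + 1·0 + 2·1 = 6; 0·2 + 0·0 + 1·1 = 1; so z(0) = [-9, 6, 1]^T.
x_1(t) = Σ_i (v_i)_1 · z_i(0) · e^{λ_i t} (row 1 of V times the modal terms).
x_1(0.8) = (-1)·(-9)·e^{-5·0.8} + (-1)·6·e^{-3·0.8} + (-1)·1·e^{-2·0.8} = 9·0.018316 + (-6)·0.090718 + (-1)·0.201897 = -0.5814.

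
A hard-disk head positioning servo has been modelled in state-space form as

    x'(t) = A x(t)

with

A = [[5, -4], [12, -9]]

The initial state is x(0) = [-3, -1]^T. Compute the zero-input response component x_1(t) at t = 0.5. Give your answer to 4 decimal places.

-4.5034

det(sI - A) = s^2 - (tr A)s + det A, with tr A = 5 + (-9) = -4 and det A = 5·(-9) - (-4)·12 = -45 - (-48) = 3.
So p(s) = det(sI - A) = s^2 + 4s + 3.
Factor s^2 + 4s + 3: two numbers with sum -4 and product 3 are -1 and -3, so s^2 + 4s + 3 = (s + 1)(s + 3).
Hence p(s) = (s + 1) (s + 3), with roots -3, -1.
The eigenvalues -3, -1 are distinct and real, so A is diagonalisable and x(t) = e^{At} x(0) = V diag(e^{λ_i t}) V^{-1} x(0), where the columns of V are the eigenvectors.
λ = -3: A - (-3)I = [[8, -4], [12, -6]]. Row 1 gives 8·v1 + (-4)·v2 = 0, so take v_1 = [1, 2]^T.
λ = -1: A - (-1)I = [[6, -4], [12, -8]]. Row 1 gives 6·v1 + (-4)·v2 = 0, so take v_2 = [2, 3]^T.
V = [v_1 v_2] = [[1, 2], [2, 3]] has det V = -1, so V^{-1} = adj(V)/det V = [[-3, 2], [2, -1]].
Modal coordinates z(0) = V^{-1} x(0): (-3)·(-3) + 2·(-1) = 7; 2·(-3) + (-1)·(-1) = -5; so z(0) = [7, -5]^T.
x_1(t) = Σ_i (v_i)_1 · z_i(0) · e^{λ_i t} (row 1 of V times the modal terms).
x_1(0.5) = 1·7·e^{-3·0.5} + 2·(-5)·e^{-1·0.5} = 7·0.223130 + (-10)·0.606531 = -4.5034.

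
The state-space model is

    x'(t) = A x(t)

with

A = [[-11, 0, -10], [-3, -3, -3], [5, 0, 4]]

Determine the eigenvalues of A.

det(sI - A) = s^3 - (tr A)s^2 + (M11 + M22 + M33)s - det A, where Mii is the 2×2 principal minor of A obtained by deleting row i and column i.
tr A = (-11) + (-3) + 4 = -10; M11 = (-3)·4 - (-3)·0 = -12 - 0 = -12; M22 = (-11)·4 - (-10)·5 = -44 - (-50) = 6; M33 = (-11)·(-3) - 0·(-3) = 33 - 0 = 33; sum of minors = 27.
det A = (-11)·((-3)·4 - (-3)·0) - 0·((-3)·4 - (-3)·5) + (-10)·((-3)·0 - (-3)·5) = (-11)·(-12) - 0·3 + (-10)·15 = -18.
So p(s) = det(sI - A) = s^3 + 10s^2 + 27s + 18.
Rational-root test: any integer root divides 18. Testing small divisors, s = -1 works: p(-1) = -1 + 10 + (-27) + 18 = 0, so (s + 1) is a factor.
Dividing, p(s) = (s + 1)(s^2 + 9s + 18).
Factor s^2 + 9s + 18: two numbers with sum -9 and product 18 are -3 and -6, so s^2 + 9s + 18 = (s + 3)(s + 6).
Hence p(s) = (s + 1) (s + 3) (s + 6), with roots -6, -3, -1.
All eigenvalues have negative real part, so the system is asymptotically stable.

-6, -3, -1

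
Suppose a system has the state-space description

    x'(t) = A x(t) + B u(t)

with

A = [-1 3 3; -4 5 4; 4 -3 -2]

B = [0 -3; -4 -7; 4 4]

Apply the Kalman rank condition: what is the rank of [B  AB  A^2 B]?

AB = [[0, -6], [-4, -7], [4, 1]]
A^2B = [[0, -12], [-4, -7], [4, -5]]
Controllability matrix C = [B  AB  A^2B] = [[0, -3, 0, -6, 0, -12], [-4, -7, -4, -7, -4, -7], [4, 4, 4, 1, 4, -5]]
The rows r1, r2, r3 of C are linearly dependent: -r1 + r2 + r3 = 0 (check each entry), so rank(C) ≤ 2.
The 2×2 minor from rows 1, 2, columns 1, 2 is 0·(-7) - (-3)·(-4) = 0 - 12 = -12 ≠ 0, so rank(C) = 2.
rank(C) = 2 < n = 3, so the pair (A, B) is not completely controllable.

2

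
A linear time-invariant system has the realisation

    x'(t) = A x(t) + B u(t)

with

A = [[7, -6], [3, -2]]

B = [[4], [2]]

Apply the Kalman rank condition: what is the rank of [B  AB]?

1

AB = [[16], [8]]
Controllability matrix C = [B  AB] = [[4, 16], [2, 8]]
Every column of C is a scalar multiple of column 1 = [4, 2] (multipliers 1, 4), so the columns span a one-dimensional space.
C ≠ 0, hence rank(C) = 1.
rank(C) = 1 < n = 2, so the pair (A, B) is not completely controllable.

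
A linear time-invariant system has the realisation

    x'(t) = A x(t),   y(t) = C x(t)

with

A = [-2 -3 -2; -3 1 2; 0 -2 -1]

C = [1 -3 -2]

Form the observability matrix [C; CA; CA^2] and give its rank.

3

CA = [[7, -2, -6]]
CA^2 = [[-8, -11, -12]]
Observability matrix O = [C; CA; CA^2] = [[1, -3, -2], [7, -2, -6], [-8, -11, -12]]
det(O) = 1·((-2)·(-12) - (-6)·(-11)) - (-3)·(7·(-12) - (-6)·(-8)) + (-2)·(7·(-11) - (-2)·(-8)) = 1·(-42) - (-3)·(-132) + (-2)·(-93) = -252 ≠ 0, so rank(O) = 3.
rank(O) = 3 = n, so the pair (A, C) is completely observable.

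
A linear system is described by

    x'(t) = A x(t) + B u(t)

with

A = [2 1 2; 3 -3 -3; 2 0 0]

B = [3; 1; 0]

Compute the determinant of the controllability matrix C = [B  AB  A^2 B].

616

AB = [[7], [6], [6]]
A^2B = [[32], [-15], [14]]
Controllability matrix C = [B  AB  A^2B] = [[3, 7, 32], [1, 6, -15], [0, 6, 14]]
Expanding along the first row, det(C) = 3·(6·14 - (-15)·6) - 7·(1·14 - (-15)·0) + 32·(1·6 - 6·0) = 3·174 - 7·14 + 32·6 = 616
Since det(C) ≠ 0, rank(C) = 3 and the system is completely controllable.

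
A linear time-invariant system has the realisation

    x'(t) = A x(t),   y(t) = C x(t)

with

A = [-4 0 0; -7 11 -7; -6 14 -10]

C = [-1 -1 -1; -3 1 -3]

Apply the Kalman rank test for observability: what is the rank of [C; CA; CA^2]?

2

CA = [[17, -25, 17], [23, -31, 23]]
CA^2 = [[5, -37, 5], [-13, -19, -13]]
Observability matrix O = [C; CA; CA^2] = [[-1, -1, -1], [-3, 1, -3], [17, -25, 17], [23, -31, 23], [5, -37, 5], [-13, -19, -13]]
The columns c1, c2, c3 of O are linearly dependent: -c1 + c3 = 0 (check each entry), so rank(O) ≤ 2.
The 2×2 minor from rows 1, 2, columns 1, 2 is (-1)·1 - (-1)·(-3) = -1 - 3 = -4 ≠ 0, so rank(O) = 2.
rank(O) = 2 < n = 3, so the pair (A, C) is not completely observable.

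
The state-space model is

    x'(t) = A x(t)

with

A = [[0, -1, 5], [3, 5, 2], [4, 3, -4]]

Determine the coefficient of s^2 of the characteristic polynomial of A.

Expand det(sI - A) for the 3×3 matrix.
p(s) = s^3 - s^2 - 43s + 75.
(Check: constant term = det(-A) = (-1)^3 det A = 75; coefficient of s^2 = -tr A = -1.)
The coefficient of s^2 is -1.

-1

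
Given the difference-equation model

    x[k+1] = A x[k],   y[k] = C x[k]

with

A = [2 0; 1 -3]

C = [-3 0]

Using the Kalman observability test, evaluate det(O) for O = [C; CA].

CA = [[-6, 0]]
Observability matrix O = [C; CA] = [[-3, 0], [-6, 0]]
det(O) = (-3)·0 - 0·(-6) = 0 - 0 = 0
Since det(O) = 0, rank(O) < 2 and the system is not completely observable.

0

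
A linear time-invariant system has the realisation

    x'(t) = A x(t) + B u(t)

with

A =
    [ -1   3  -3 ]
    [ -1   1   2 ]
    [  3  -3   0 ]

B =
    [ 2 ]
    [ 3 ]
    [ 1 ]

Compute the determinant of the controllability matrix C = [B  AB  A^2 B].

-256

AB = [[4], [3], [-3]]
A^2B = [[14], [-7], [3]]
Controllability matrix C = [B  AB  A^2B] = [[2, 4, 14], [3, 3, -7], [1, -3, 3]]
Expanding along the first row, det(C) = 2·(3·3 - (-7)·(-3)) - 4·(3·3 - (-7)·1) + 14·(3·(-3) - 3·1) = 2·(-12) - 4·16 + 14·(-12) = -256
Since det(C) ≠ 0, rank(C) = 3 and the system is completely controllable.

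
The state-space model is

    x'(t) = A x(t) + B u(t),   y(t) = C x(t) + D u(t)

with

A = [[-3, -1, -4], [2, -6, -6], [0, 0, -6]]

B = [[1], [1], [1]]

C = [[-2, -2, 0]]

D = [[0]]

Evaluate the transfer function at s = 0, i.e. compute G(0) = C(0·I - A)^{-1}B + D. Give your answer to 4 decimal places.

-0.2667

G(0) = C(-A)^{-1}B + D = -C A^{-1} B + D.
det A = -120, so A^{-1} = (1/-120)·adj(A) = [[-3/10, 1/20, 3/20], [-1/10, -3/20, 13/60], [0, 0, -1/6]]
A^{-1} B = [-1/10, -1/30, -1/6]^T
C A^{-1} B = 4/15
G(0) = D - C A^{-1} B = 0 - (4/15) = -4/15 ≈ -0.2667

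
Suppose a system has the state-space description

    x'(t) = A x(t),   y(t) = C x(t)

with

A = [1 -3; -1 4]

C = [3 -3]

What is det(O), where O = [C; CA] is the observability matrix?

-45

CA = [[6, -21]]
Observability matrix O = [C; CA] = [[3, -3], [6, -21]]
det(O) = 3·(-21) - (-3)·6 = -63 - (-18) = -45
Since det(O) ≠ 0, rank(O) = 2 and the system is completely observable.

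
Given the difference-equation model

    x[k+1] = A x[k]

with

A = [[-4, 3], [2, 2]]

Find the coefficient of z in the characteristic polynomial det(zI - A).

For a 2×2 matrix, det(zI - A) = z^2 - (tr A)z + det A.
tr A = -2, det A = -14.
So p(z) = z^2 + 2z - 14.
The coefficient of z is 2.

2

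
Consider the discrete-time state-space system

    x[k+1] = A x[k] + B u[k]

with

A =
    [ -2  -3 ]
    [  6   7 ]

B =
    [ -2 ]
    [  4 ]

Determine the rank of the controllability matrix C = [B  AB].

AB = [[-8], [16]]
Controllability matrix C = [B  AB] = [[-2, -8], [4, 16]]
Every column of C is a scalar multiple of column 1 = [-2, 4] (multipliers 1, 4), so the columns span a one-dimensional space.
C ≠ 0, hence rank(C) = 1.
rank(C) = 1 < n = 2, so the pair (A, B) is not completely controllable.

1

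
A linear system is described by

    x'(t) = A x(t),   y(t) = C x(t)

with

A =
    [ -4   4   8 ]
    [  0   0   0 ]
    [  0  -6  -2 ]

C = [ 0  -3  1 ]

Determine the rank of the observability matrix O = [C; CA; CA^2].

CA = [[0, -6, -2]]
CA^2 = [[0, 12, 4]]
Observability matrix O = [C; CA; CA^2] = [[0, -3, 1], [0, -6, -2], [0, 12, 4]]
Column 1 of O is identically zero, so rank(O) ≤ 2.
The 2×2 minor from rows 1, 2, columns 2, 3 is (-3)·(-2) - 1·(-6) = 6 - (-6) = 12 ≠ 0, so rank(O) = 2.
rank(O) = 2 < n = 3, so the pair (A, C) is not completely observable.

2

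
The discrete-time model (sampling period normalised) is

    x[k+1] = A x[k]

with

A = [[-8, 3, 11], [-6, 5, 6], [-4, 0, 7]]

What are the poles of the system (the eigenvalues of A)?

-1, 2, 3

det(zI - A) = z^3 - (tr A)z^2 + (M11 + M22 + M33)z - det A, where Mii is the 2×2 principal minor of A obtained by deleting row i and column i.
tr A = (-8) + 5 + 7 = 4; M11 = 5·7 - 6·0 = 35 - 0 = 35; M22 = (-8)·7 - 11·(-4) = -56 - (-44) = -12; M33 = (-8)·5 - 3·(-6) = -40 - (-18) = -22; sum of minors = 1.
det A = (-8)·(5·7 - 6·0) - 3·((-6)·7 - 6·(-4)) + 11·((-6)·0 - 5·(-4)) = (-8)·35 - 3·(-18) + 11·20 = -6.
So p(z) = det(zI - A) = z^3 - 4z^2 + z + 6.
Rational-root test: any integer root divides 6. Testing small divisors, z = -1 works: p(-1) = -1 + (-4) + (-1) + 6 = 0, so (z + 1) is a factor.
Dividing, p(z) = (z + 1)(z^2 - 5z + 6).
Factor z^2 - 5z + 6: two numbers with sum 5 and product 6 are 3 and 2, so z^2 - 5z + 6 = (z - 3)(z - 2).
Hence p(z) = (z - 3) (z - 2) (z + 1), with roots -1, 2, 3.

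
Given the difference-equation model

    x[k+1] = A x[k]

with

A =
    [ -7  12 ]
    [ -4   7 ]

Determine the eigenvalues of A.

det(zI - A) = z^2 - (tr A)z + det A, with tr A = (-7) + 7 = 0 and det A = (-7)·7 - 12·(-4) = -49 - (-48) = -1.
So p(z) = det(zI - A) = z^2 - 1.
Factor z^2 - 1: two numbers with sum 0 and product -1 are 1 and -1, so z^2 - 1 = (z - 1)(z + 1).
Hence p(z) = (z - 1) (z + 1), with roots -1, 1.

-1, 1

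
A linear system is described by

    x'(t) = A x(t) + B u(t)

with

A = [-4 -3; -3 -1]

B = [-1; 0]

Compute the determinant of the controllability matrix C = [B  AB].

AB = [[4], [3]]
Controllability matrix C = [B  AB] = [[-1, 4], [0, 3]]
det(C) = (-1)·3 - 4·0 = -3 - 0 = -3
Since det(C) ≠ 0, rank(C) = 2 and the system is completely controllable.

-3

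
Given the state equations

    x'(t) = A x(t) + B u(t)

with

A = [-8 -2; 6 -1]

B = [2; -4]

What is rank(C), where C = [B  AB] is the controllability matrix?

1

AB = [[-8], [16]]
Controllability matrix C = [B  AB] = [[2, -8], [-4, 16]]
Every column of C is a scalar multiple of column 1 = [2, -4] (multipliers 1, -4), so the columns span a one-dimensional space.
C ≠ 0, hence rank(C) = 1.
rank(C) = 1 < n = 2, so the pair (A, B) is not completely controllable.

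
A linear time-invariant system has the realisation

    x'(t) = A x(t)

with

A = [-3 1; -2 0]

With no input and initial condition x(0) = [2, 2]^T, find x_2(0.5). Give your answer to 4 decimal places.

0.7358

det(sI - A) = s^2 - (tr A)s + det A, with tr A = (-3) + 0 = -3 and det A = (-3)·0 - 1·(-2) = 0 - (-2) = 2.
So p(s) = det(sI - A) = s^2 + 3s + 2.
Factor s^2 + 3s + 2: two numbers with sum -3 and product 2 are -1 and -2, so s^2 + 3s + 2 = (s + 1)(s + 2).
Hence p(s) = (s + 1) (s + 2), with roots -2, -1.
The eigenvalues -2, -1 are distinct and real, so A is diagonalisable and x(t) = e^{At} x(0) = V diag(e^{λ_i t}) V^{-1} x(0), where the columns of V are the eigenvectors.
λ = -2: A - (-2)I = [[-1, 1], [-2, 2]]. Row 1 gives (-1)·v1 + 1·v2 = 0, so take v_1 = [-1, -1]^T.
λ = -1: A - (-1)I = [[-2, 1], [-2, 1]]. Row 1 gives (-2)·v1 + 1·v2 = 0, so take v_2 = [-1, -2]^T.
V = [v_1 v_2] = [[-1, -1], [-1, -2]] has det V = 1, so V^{-1} = adj(V)/det V = [[-2, 1], [1, -1]].
Modal coordinates z(0) = V^{-1} x(0): (-2)·2 + 1·2 = -2; 1·2 + (-1)·2 = 0; so z(0) = [-2, 0]^T.
x_2(t) = Σ_i (v_i)_2 · z_i(0) · e^{λ_i t} (row 2 of V times the modal terms).
x_2(0.5) = (-1)·(-2)·e^{-2·0.5} + (-2)·0·e^{-1·0.5} = 2·0.367879 + 0·0.606531 = 0.7358.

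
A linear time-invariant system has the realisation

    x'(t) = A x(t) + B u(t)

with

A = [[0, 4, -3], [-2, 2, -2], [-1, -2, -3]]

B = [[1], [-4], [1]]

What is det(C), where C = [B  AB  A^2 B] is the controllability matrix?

AB = [[-19], [-12], [4]]
A^2B = [[-60], [6], [31]]
Controllability matrix C = [B  AB  A^2B] = [[1, -19, -60], [-4, -12, 6], [1, 4, 31]]
Expanding along the first row, det(C) = 1·((-12)·31 - 6·4) - (-19)·((-4)·31 - 6·1) + (-60)·((-4)·4 - (-12)·1) = 1·(-396) - (-19)·(-130) + (-60)·(-4) = -2626
Since det(C) ≠ 0, rank(C) = 3 and the system is completely controllable.

-2626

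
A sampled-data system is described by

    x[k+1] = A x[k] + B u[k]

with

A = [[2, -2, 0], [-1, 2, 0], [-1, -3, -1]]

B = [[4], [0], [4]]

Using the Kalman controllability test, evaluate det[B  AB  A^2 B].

-832

AB = [[8], [-4], [-8]]
A^2B = [[24], [-16], [12]]
Controllability matrix C = [B  AB  A^2B] = [[4, 8, 24], [0, -4, -16], [4, -8, 12]]
Expanding along the first row, det(C) = 4·((-4)·12 - (-16)·(-8)) - 8·(0·12 - (-16)·4) + 24·(0·(-8) - (-4)·4) = 4·(-176) - 8·64 + 24·16 = -832
Since det(C) ≠ 0, rank(C) = 3 and the system is completely controllable.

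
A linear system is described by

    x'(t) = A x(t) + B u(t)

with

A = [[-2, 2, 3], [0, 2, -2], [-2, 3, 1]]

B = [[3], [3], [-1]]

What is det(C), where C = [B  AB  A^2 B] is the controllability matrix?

AB = [[-3], [8], [2]]
A^2B = [[28], [12], [32]]
Controllability matrix C = [B  AB  A^2B] = [[3, -3, 28], [3, 8, 12], [-1, 2, 32]]
Expanding along the first row, det(C) = 3·(8·32 - 12·2) - (-3)·(3·32 - 12·(-1)) + 28·(3·2 - 8·(-1)) = 3·232 - (-3)·108 + 28·14 = 1412
Since det(C) ≠ 0, rank(C) = 3 and the system is completely controllable.

1412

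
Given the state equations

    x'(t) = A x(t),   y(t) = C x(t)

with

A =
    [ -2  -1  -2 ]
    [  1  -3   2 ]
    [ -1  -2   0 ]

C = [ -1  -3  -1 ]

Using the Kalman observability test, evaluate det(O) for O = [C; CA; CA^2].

CA = [[0, 12, -4]]
CA^2 = [[16, -28, 24]]
Observability matrix O = [C; CA; CA^2] = [[-1, -3, -1], [0, 12, -4], [16, -28, 24]]
Expanding along the first row, det(O) = (-1)·(12·24 - (-4)·(-28)) - (-3)·(0·24 - (-4)·16) + (-1)·(0·(-28) - 12·16) = (-1)·176 - (-3)·64 + (-1)·(-192) = 208
Since det(O) ≠ 0, rank(O) = 3 and the system is completely observable.

208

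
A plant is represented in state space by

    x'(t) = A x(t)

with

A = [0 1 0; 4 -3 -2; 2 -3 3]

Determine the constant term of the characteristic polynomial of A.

Expand det(sI - A) for the 3×3 matrix.
p(s) = s^3 - 19s + 16.
(Check: constant term = det(-A) = (-1)^3 det A = 16; coefficient of s^2 = -tr A = 0.)
The constant term is 16.

16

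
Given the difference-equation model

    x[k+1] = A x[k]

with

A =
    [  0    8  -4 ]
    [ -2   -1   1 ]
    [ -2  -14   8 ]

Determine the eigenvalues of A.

1, 2, 4

det(zI - A) = z^3 - (tr A)z^2 + (M11 + M22 + M33)z - det A, where Mii is the 2×2 principal minor of A obtained by deleting row i and column i.
tr A = 0 + (-1) + 8 = 7; M11 = (-1)·8 - 1·(-14) = -8 - (-14) = 6; M22 = 0·8 - (-4)·(-2) = 0 - 8 = -8; M33 = 0·(-1) - 8·(-2) = 0 - (-16) = 16; sum of minors = 14.
det A = 0·((-1)·8 - 1·(-14)) - 8·((-2)·8 - 1·(-2)) + (-4)·((-2)·(-14) - (-1)·(-2)) = 0·6 - 8·(-14) + (-4)·26 = 8.
So p(z) = det(zI - A) = z^3 - 7z^2 + 14z - 8.
Rational-root test: any integer root divides -8. Testing small divisors, z = 1 works: p(1) = 1 + (-7) + 14 + (-8) = 0, so (z - 1) is a factor.
Dividing, p(z) = (z - 1)(z^2 - 6z + 8).
Factor z^2 - 6z + 8: two numbers with sum 6 and product 8 are 4 and 2, so z^2 - 6z + 8 = (z - 4)(z - 2).
Hence p(z) = (z - 4) (z - 2) (z - 1), with roots 1, 2, 4.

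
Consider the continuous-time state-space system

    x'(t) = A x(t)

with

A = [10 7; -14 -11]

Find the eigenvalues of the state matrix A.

-4, 3

det(sI - A) = s^2 - (tr A)s + det A, with tr A = 10 + (-11) = -1 and det A = 10·(-11) - 7·(-14) = -110 - (-98) = -12.
So p(s) = det(sI - A) = s^2 + s - 12.
Factor s^2 + s - 12: two numbers with sum -1 and product -12 are 3 and -4, so s^2 + s - 12 = (s - 3)(s + 4).
Hence p(s) = (s - 3) (s + 4), with roots -4, 3.
At least one eigenvalue has non-negative real part, so the system is not asymptotically stable.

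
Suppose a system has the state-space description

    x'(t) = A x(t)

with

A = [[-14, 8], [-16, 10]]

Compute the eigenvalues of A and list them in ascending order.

det(sI - A) = s^2 - (tr A)s + det A, with tr A = (-14) + 10 = -4 and det A = (-14)·10 - 8·(-16) = -140 - (-128) = -12.
So p(s) = det(sI - A) = s^2 + 4s - 12.
Factor s^2 + 4s - 12: two numbers with sum -4 and product -12 are 2 and -6, so s^2 + 4s - 12 = (s - 2)(s + 6).
Hence p(s) = (s - 2) (s + 6), with roots -6, 2.
At least one eigenvalue has non-negative real part, so the system is not asymptotically stable.

-6, 2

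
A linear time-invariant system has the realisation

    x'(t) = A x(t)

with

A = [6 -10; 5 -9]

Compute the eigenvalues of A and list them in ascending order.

-4, 1

det(sI - A) = s^2 - (tr A)s + det A, with tr A = 6 + (-9) = -3 and det A = 6·(-9) - (-10)·5 = -54 - (-50) = -4.
So p(s) = det(sI - A) = s^2 + 3s - 4.
Factor s^2 + 3s - 4: two numbers with sum -3 and product -4 are 1 and -4, so s^2 + 3s - 4 = (s - 1)(s + 4).
Hence p(s) = (s - 1) (s + 4), with roots -4, 1.
At least one eigenvalue has non-negative real part, so the system is not asymptotically stable.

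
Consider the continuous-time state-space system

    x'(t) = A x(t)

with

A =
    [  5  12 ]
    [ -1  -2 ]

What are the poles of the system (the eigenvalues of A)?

1, 2

det(sI - A) = s^2 - (tr A)s + det A, with tr A = 5 + (-2) = 3 and det A = 5·(-2) - 12·(-1) = -10 - (-12) = 2.
So p(s) = det(sI - A) = s^2 - 3s + 2.
Factor s^2 - 3s + 2: two numbers with sum 3 and product 2 are 2 and 1, so s^2 - 3s + 2 = (s - 2)(s - 1).
Hence p(s) = (s - 2) (s - 1), with roots 1, 2.
At least one eigenvalue has non-negative real part, so the system is not asymptotically stable.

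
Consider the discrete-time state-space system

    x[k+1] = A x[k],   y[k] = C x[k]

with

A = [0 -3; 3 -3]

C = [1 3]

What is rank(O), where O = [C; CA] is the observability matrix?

2

CA = [[9, -12]]
Observability matrix O = [C; CA] = [[1, 3], [9, -12]]
det(O) = 1·(-12) - 3·9 = -12 - 27 = -39 ≠ 0, so rank(O) = 2.
rank(O) = 2 = n, so the pair (A, C) is completely observable.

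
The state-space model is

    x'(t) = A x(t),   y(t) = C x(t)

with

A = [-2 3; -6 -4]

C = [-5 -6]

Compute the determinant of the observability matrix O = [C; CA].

CA = [[46, 9]]
Observability matrix O = [C; CA] = [[-5, -6], [46, 9]]
det(O) = (-5)·9 - (-6)·46 = -45 - (-276) = 231
Since det(O) ≠ 0, rank(O) = 2 and the system is completely observable.

231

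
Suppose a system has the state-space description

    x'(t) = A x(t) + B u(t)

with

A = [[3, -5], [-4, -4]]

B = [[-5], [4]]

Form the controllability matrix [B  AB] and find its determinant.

AB = [[-35], [4]]
Controllability matrix C = [B  AB] = [[-5, -35], [4, 4]]
det(C) = (-5)·4 - (-35)·4 = -20 - (-140) = 120
Since det(C) ≠ 0, rank(C) = 2 and the system is completely controllable.

120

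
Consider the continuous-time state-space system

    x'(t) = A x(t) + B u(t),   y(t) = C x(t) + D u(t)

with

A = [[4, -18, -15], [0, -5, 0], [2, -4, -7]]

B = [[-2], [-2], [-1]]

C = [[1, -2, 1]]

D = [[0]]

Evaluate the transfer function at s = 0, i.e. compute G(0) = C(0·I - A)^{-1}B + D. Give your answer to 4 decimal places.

18.5000

G(0) = C(-A)^{-1}B + D = -C A^{-1} B + D.
det A = -10, so A^{-1} = (1/-10)·adj(A) = [[-7/2, 33/5, 15/2], [0, -1/5, 0], [-1, 2, 2]]
A^{-1} B = [-137/10, 2/5, -4]^T
C A^{-1} B = -37/2
G(0) = D - C A^{-1} B = 0 - (-37/2) = 37/2 ≈ 18.5000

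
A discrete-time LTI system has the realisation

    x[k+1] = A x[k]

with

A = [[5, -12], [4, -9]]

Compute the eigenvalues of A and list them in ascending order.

-3, -1

det(zI - A) = z^2 - (tr A)z + det A, with tr A = 5 + (-9) = -4 and det A = 5·(-9) - (-12)·4 = -45 - (-48) = 3.
So p(z) = det(zI - A) = z^2 + 4z + 3.
Factor z^2 + 4z + 3: two numbers with sum -4 and product 3 are -1 and -3, so z^2 + 4z + 3 = (z + 1)(z + 3).
Hence p(z) = (z + 1) (z + 3), with roots -3, -1.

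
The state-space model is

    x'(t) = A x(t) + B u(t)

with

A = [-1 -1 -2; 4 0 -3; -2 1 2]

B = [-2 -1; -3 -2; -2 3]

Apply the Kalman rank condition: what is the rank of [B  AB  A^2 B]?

AB = [[9, -3], [-2, -13], [-3, 6]]
A^2B = [[-1, 4], [45, -30], [-26, 5]]
Controllability matrix C = [B  AB  A^2B] = [[-2, -1, 9, -3, -1, 4], [-3, -2, -2, -13, 45, -30], [-2, 3, -3, 6, -26, 5]]
Take the 3×3 submatrix of C formed by columns 1, 2, 3: [[-2, -1, 9], [-3, -2, -2], [-2, 3, -3]]. Its determinant is (-2)·((-2)·(-3) - (-2)·3) - (-1)·((-3)·(-3) - (-2)·(-2)) + 9·((-3)·3 - (-2)·(-2)) = (-2)·12 - (-1)·5 + 9·(-13) = -136 ≠ 0.
So rank(C) ≥ 3; since C has 3 rows, rank(C) = 3.
rank(C) = 3 = n, so the pair (A, B) is completely controllable.

3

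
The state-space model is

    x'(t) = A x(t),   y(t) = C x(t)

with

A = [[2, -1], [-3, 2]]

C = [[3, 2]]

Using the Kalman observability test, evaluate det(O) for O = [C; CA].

CA = [[0, 1]]
Observability matrix O = [C; CA] = [[3, 2], [0, 1]]
det(O) = 3·1 - 2·0 = 3 - 0 = 3
Since det(O) ≠ 0, rank(O) = 2 and the system is completely observable.

3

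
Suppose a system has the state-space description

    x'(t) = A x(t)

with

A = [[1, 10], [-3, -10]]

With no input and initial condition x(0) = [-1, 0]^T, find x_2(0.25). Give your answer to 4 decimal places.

0.2441

det(sI - A) = s^2 - (tr A)s + det A, with tr A = 1 + (-10) = -9 and det A = 1·(-10) - 10·(-3) = -10 - (-30) = 20.
So p(s) = det(sI - A) = s^2 + 9s + 20.
Factor s^2 + 9s + 20: two numbers with sum -9 and product 20 are -4 and -5, so s^2 + 9s + 20 = (s + 4)(s + 5).
Hence p(s) = (s + 4) (s + 5), with roots -5, -4.
The eigenvalues -5, -4 are distinct and real, so A is diagonalisable and x(t) = e^{At} x(0) = V diag(e^{λ_i t}) V^{-1} x(0), where the columns of V are the eigenvectors.
λ = -5: A - (-5)I = [[6, 10], [-3, -5]]. Row 1 gives 6·v1 + 10·v2 = 0, so take v_1 = [-5, 3]^T.
λ = -4: A - (-4)I = [[5, 10], [-3, -6]]. Row 1 gives 5·v1 + 10·v2 = 0, so take v_2 = [-2, 1]^T.
V = [v_1 v_2] = [[-5, -2], [3, 1]] has det V = 1, so V^{-1} = adj(V)/det V = [[1, 2], [-3, -5]].
Modal coordinates z(0) = V^{-1} x(0): 1·(-1) + 2·0 = -1; (-3)·(-1) + (-5)·0 = 3; so z(0) = [-1, 3]^T.
x_2(t) = Σ_i (v_i)_2 · z_i(0) · e^{λ_i t} (row 2 of V times the modal terms).
x_2(0.25) = 3·(-1)·e^{-5·0.25} + 1·3·e^{-4·0.25} = (-3)·0.286505 + 3·0.367879 = 0.2441.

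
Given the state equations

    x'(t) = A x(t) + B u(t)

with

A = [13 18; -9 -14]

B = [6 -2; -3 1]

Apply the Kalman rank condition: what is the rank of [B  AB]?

AB = [[24, -8], [-12, 4]]
Controllability matrix C = [B  AB] = [[6, -2, 24, -8], [-3, 1, -12, 4]]
Every column of C is a scalar multiple of column 1 = [6, -3] (multipliers 1, -1/3, 4, -4/3), so the columns span a one-dimensional space.
C ≠ 0, hence rank(C) = 1.
rank(C) = 1 < n = 2, so the pair (A, B) is not completely controllable.

1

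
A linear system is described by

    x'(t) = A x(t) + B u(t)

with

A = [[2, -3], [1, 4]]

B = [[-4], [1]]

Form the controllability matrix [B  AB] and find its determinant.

AB = [[-11], [0]]
Controllability matrix C = [B  AB] = [[-4, -11], [1, 0]]
det(C) = (-4)·0 - (-11)·1 = 0 - (-11) = 11
Since det(C) ≠ 0, rank(C) = 2 and the system is completely controllable.

11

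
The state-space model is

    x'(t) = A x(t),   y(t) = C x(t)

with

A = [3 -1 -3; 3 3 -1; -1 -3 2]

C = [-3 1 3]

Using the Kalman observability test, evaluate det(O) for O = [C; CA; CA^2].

-736

CA = [[-9, -3, 14]]
CA^2 = [[-50, -42, 58]]
Observability matrix O = [C; CA; CA^2] = [[-3, 1, 3], [-9, -3, 14], [-50, -42, 58]]
Expanding along the first row, det(O) = (-3)·((-3)·58 - 14·(-42)) - 1·((-9)·58 - 14·(-50)) + 3·((-9)·(-42) - (-3)·(-50)) = (-3)·414 - 1·178 + 3·228 = -736
Since det(O) ≠ 0, rank(O) = 3 and the system is completely observable.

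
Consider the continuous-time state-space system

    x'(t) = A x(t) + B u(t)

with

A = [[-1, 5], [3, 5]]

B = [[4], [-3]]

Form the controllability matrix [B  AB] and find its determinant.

AB = [[-19], [-3]]
Controllability matrix C = [B  AB] = [[4, -19], [-3, -3]]
det(C) = 4·(-3) - (-19)·(-3) = -12 - 57 = -69
Since det(C) ≠ 0, rank(C) = 2 and the system is completely controllable.

-69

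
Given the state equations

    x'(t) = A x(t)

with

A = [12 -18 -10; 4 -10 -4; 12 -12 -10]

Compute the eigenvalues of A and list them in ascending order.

-6, -4, 2

det(sI - A) = s^3 - (tr A)s^2 + (M11 + M22 + M33)s - det A, where Mii is the 2×2 principal minor of A obtained by deleting row i and column i.
tr A = 12 + (-10) + (-10) = -8; M11 = (-10)·(-10) - (-4)·(-12) = 100 - 48 = 52; M22 = 12·(-10) - (-10)·12 = -120 - (-120) = 0; M33 = 12·(-10) - (-18)·4 = -120 - (-72) = -48; sum of minors = 4.
det A = 12·((-10)·(-10) - (-4)·(-12)) - (-18)·(4·(-10) - (-4)·12) + (-10)·(4·(-12) - (-10)·12) = 12·52 - (-18)·8 + (-10)·72 = 48.
So p(s) = det(sI - A) = s^3 + 8s^2 + 4s - 48.
Rational-root test: any integer root divides -48. Testing small divisors, s = 2 works: p(2) = 8 + 32 + 8 + (-48) = 0, so (s - 2) is a factor.
Dividing, p(s) = (s - 2)(s^2 + 10s + 24).
Factor s^2 + 10s + 24: two numbers with sum -10 and product 24 are -4 and -6, so s^2 + 10s + 24 = (s + 4)(s + 6).
Hence p(s) = (s - 2) (s + 4) (s + 6), with roots -6, -4, 2.
At least one eigenvalue has non-negative real part, so the system is not asymptotically stable.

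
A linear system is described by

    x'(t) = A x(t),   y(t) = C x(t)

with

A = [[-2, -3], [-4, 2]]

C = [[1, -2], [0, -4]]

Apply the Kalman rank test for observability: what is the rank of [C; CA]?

2

CA = [[6, -7], [16, -8]]
Observability matrix O = [C; CA] = [[1, -2], [0, -4], [6, -7], [16, -8]]
Take the 2×2 submatrix of O formed by rows 1, 2: [[1, -2], [0, -4]]. Its determinant is 1·(-4) - (-2)·0 = -4 - 0 = -4 ≠ 0.
So rank(O) ≥ 2; since O has 2 columns, rank(O) = 2.
rank(O) = 2 = n, so the pair (A, C) is completely observable.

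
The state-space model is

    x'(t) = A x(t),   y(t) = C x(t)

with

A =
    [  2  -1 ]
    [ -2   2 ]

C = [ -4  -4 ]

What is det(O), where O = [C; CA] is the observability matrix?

16

CA = [[0, -4]]
Observability matrix O = [C; CA] = [[-4, -4], [0, -4]]
det(O) = (-4)·(-4) - (-4)·0 = 16 - 0 = 16
Since det(O) ≠ 0, rank(O) = 2 and the system is completely observable.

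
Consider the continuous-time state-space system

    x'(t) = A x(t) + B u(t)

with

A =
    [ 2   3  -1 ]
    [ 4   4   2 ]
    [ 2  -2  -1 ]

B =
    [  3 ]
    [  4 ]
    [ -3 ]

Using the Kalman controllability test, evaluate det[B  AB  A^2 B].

AB = [[21], [22], [1]]
A^2B = [[107], [174], [-3]]
Controllability matrix C = [B  AB  A^2B] = [[3, 21, 107], [4, 22, 174], [-3, 1, -3]]
Expanding along the first row, det(C) = 3·(22·(-3) - 174·1) - 21·(4·(-3) - 174·(-3)) + 107·(4·1 - 22·(-3)) = 3·(-240) - 21·510 + 107·70 = -3940
Since det(C) ≠ 0, rank(C) = 3 and the system is completely controllable.

-3940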